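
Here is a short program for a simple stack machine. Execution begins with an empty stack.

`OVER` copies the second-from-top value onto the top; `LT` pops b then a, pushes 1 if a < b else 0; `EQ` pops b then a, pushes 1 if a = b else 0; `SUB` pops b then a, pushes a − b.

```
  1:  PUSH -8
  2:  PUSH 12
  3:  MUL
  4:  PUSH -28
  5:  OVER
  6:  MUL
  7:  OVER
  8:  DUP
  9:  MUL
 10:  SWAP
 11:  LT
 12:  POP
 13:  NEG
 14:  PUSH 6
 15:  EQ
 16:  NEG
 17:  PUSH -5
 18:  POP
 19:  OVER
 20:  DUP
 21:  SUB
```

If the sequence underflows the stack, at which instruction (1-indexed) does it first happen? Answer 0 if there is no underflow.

19

PUSH -8  : -8
PUSH 12  : -8 12
MUL      : -96
PUSH -28 : -96 -28
OVER     : -96 -28 -96
MUL      : -96 2688
OVER     : -96 2688 -96
DUP      : -96 2688 -96 -96
MUL      : -96 2688 9216
SWAP     : -96 9216 2688
LT       : -96 0
POP      : -96
NEG      : 96
PUSH 6   : 96 6
EQ       : 0
NEG      : 0
PUSH -5  : 0 -5
POP      : 0
OVER  — needs 2 operands, stack has 1 → underflow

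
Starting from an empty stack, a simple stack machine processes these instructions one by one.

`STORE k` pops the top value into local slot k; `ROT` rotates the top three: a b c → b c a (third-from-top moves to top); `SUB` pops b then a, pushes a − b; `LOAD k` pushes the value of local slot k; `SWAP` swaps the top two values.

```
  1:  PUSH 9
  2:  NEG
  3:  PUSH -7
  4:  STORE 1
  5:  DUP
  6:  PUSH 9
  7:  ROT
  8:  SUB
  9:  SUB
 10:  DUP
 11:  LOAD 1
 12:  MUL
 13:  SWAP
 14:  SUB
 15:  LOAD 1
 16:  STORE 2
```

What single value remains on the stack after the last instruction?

216

PUSH 9  -> [9]
NEG     -> [-9]
PUSH -7 -> [-9, -7]
STORE 1 -> [-9]
DUP     -> [-9, -9]
PUSH 9  -> [-9, -9, 9]
ROT     -> [-9, 9, -9]
SUB     -> [-9, 18]
SUB     -> [-27]
DUP     -> [-27, -27]
LOAD 1  -> [-27, -27, -7]
MUL     -> [-27, 189]
SWAP    -> [189, -27]
SUB     -> [216]
LOAD 1  -> [216, -7]
STORE 2 -> [216]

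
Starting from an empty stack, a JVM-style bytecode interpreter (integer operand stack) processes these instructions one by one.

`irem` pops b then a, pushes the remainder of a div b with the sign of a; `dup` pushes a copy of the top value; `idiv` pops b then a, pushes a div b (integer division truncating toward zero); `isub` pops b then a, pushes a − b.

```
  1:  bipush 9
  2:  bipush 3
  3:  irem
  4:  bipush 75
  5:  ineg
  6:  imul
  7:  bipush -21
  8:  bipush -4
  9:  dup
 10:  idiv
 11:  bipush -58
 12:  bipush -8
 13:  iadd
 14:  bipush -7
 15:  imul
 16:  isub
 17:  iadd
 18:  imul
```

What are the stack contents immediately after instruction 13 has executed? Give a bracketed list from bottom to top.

bipush 9    9
bipush 3    9 3
irem        0
bipush 75   0 75
ineg        0 -75
imul        0
bipush -21  0 -21
bipush -4   0 -21 -4
dup         0 -21 -4 -4
idiv        0 -21 1
bipush -58  0 -21 1 -58
bipush -8   0 -21 1 -58 -8
iadd        0 -21 1 -66

[0, -21, 1, -66]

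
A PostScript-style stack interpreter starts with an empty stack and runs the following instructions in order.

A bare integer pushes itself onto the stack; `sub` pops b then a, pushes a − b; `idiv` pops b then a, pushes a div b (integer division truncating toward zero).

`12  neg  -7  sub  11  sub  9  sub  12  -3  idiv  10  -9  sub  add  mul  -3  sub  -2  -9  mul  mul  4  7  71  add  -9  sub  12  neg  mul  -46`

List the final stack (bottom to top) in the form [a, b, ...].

[-6696, 4, -1044, -46]

12    12
neg   -12
-7    -12 -7
sub   -5
11    -5 11
sub   -16
9     -16 9
sub   -25
12    -25 12
-3    -25 12 -3
idiv  -25 -4
10    -25 -4 10
-9    -25 -4 10 -9
sub   -25 -4 19
add   -25 15
mul   -375
-3    -375 -3
sub   -372
-2    -372 -2
-9    -372 -2 -9
mul   -372 18
mul   -6696
4     -6696 4
7     -6696 4 7
71    -6696 4 7 71
add   -6696 4 78
-9    -6696 4 78 -9
sub   -6696 4 87
12    -6696 4 87 12
neg   -6696 4 87 -12
mul   -6696 4 -1044
-46   -6696 4 -1044 -46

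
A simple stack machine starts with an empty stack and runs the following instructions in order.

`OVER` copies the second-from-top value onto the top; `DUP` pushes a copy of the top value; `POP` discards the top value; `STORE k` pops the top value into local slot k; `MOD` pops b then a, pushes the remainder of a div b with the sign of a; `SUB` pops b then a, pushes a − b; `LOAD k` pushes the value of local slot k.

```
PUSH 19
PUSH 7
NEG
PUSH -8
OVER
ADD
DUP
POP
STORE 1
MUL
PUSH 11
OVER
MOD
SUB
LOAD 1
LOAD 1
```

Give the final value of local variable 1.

PUSH 19 : 19
PUSH 7  : 19 7
NEG     : 19 -7
PUSH -8 : 19 -7 -8
OVER    : 19 -7 -8 -7
ADD     : 19 -7 -15
DUP     : 19 -7 -15 -15
POP     : 19 -7 -15
STORE 1 : 19 -7
MUL     : -133
PUSH 11 : -133 11
OVER    : -133 11 -133
MOD     : -133 11
SUB     : -144
LOAD 1  : -144 -15
LOAD 1  : -144 -15 -15

-15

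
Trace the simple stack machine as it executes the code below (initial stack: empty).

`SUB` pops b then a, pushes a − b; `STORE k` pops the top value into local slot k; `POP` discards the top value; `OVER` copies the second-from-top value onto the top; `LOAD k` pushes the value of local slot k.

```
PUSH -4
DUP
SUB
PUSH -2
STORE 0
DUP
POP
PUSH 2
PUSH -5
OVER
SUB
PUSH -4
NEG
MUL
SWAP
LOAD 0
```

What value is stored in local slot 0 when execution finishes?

-2

PUSH -4  [-4]
DUP      [-4, -4]
SUB      [0]
PUSH -2  [0, -2]
STORE 0  [0]
DUP      [0, 0]
POP      [0]
PUSH 2   [0, 2]
PUSH -5  [0, 2, -5]
OVER     [0, 2, -5, 2]
SUB      [0, 2, -7]
PUSH -4  [0, 2, -7, -4]
NEG      [0, 2, -7, 4]
MUL      [0, 2, -28]
SWAP     [0, -28, 2]
LOAD 0   [0, -28, 2, -2]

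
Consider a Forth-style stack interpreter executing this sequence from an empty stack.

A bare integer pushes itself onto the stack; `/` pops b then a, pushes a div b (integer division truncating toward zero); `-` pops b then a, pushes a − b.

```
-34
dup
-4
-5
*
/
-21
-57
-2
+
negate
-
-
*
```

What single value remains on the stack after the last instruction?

-2686

-34     [-34]
dup     [-34, -34]
-4      [-34, -34, -4]
-5      [-34, -34, -4, -5]
*       [-34, -34, 20]
/       [-34, -1]
-21     [-34, -1, -21]
-57     [-34, -1, -21, -57]
-2      [-34, -1, -21, -57, -2]
+       [-34, -1, -21, -59]
negate  [-34, -1, -21, 59]
-       [-34, -1, -80]
-       [-34, 79]
*       [-2686]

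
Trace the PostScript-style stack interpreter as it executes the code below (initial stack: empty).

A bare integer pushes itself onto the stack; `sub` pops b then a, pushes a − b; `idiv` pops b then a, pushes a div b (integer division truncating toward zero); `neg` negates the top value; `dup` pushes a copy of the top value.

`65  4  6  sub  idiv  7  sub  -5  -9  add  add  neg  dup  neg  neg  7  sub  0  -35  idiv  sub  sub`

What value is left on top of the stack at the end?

65    [65]
4     [65, 4]
6     [65, 4, 6]
sub   [65, -2]
idiv  [-32]
7     [-32, 7]
sub   [-39]
-5    [-39, -5]
-9    [-39, -5, -9]
add   [-39, -14]
add   [-53]
neg   [53]
dup   [53, 53]
neg   [53, -53]
neg   [53, 53]
7     [53, 53, 7]
sub   [53, 46]
0     [53, 46, 0]
-35   [53, 46, 0, -35]
idiv  [53, 46, 0]
sub   [53, 46]
sub   [7]

7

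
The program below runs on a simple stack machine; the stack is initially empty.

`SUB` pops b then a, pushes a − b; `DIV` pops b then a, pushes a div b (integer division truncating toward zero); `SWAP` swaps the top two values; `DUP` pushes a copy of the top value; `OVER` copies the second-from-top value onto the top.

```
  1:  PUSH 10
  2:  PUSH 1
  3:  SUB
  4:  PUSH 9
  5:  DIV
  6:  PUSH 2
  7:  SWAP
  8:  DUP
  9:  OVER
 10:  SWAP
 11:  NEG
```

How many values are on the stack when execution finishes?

4

PUSH 10 : 10
PUSH 1  : 10 1
SUB     : 9
PUSH 9  : 9 9
DIV     : 1
PUSH 2  : 1 2
SWAP    : 2 1
DUP     : 2 1 1
OVER    : 2 1 1 1
SWAP    : 2 1 1 1
NEG     : 2 1 1 -1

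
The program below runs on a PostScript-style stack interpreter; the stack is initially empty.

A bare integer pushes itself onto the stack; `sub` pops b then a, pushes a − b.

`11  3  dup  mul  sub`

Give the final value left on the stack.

11   11
3    11 3
dup  11 3 3
mul  11 9
sub  2

2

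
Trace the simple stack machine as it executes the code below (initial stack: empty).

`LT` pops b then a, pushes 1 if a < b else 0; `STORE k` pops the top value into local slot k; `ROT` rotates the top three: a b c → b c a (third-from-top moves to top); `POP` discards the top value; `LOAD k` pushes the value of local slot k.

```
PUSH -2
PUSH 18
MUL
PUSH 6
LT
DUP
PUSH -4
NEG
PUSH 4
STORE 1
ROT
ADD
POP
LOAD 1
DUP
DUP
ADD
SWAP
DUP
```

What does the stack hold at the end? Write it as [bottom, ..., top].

PUSH -2  [-2]
PUSH 18  [-2, 18]
MUL      [-36]
PUSH 6   [-36, 6]
LT       [1]
DUP      [1, 1]
PUSH -4  [1, 1, -4]
NEG      [1, 1, 4]
PUSH 4   [1, 1, 4, 4]
STORE 1  [1, 1, 4]
ROT      [1, 4, 1]
ADD      [1, 5]
POP      [1]
LOAD 1   [1, 4]
DUP      [1, 4, 4]
DUP      [1, 4, 4, 4]
ADD      [1, 4, 8]
SWAP     [1, 8, 4]
DUP      [1, 8, 4, 4]

[1, 8, 4, 4]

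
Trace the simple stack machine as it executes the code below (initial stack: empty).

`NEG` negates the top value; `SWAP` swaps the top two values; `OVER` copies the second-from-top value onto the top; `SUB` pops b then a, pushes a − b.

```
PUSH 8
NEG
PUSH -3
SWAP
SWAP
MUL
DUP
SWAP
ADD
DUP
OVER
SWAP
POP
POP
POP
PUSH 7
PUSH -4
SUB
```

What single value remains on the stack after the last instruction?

11

PUSH 8  → [8]
NEG     → [-8]
PUSH -3 → [-8, -3]
SWAP    → [-3, -8]
SWAP    → [-8, -3]
MUL     → [24]
DUP     → [24, 24]
SWAP    → [24, 24]
ADD     → [48]
DUP     → [48, 48]
OVER    → [48, 48, 48]
SWAP    → [48, 48, 48]
POP     → [48, 48]
POP     → [48]
POP     → []
PUSH 7  → [7]
PUSH -4 → [7, -4]
SUB     → [11]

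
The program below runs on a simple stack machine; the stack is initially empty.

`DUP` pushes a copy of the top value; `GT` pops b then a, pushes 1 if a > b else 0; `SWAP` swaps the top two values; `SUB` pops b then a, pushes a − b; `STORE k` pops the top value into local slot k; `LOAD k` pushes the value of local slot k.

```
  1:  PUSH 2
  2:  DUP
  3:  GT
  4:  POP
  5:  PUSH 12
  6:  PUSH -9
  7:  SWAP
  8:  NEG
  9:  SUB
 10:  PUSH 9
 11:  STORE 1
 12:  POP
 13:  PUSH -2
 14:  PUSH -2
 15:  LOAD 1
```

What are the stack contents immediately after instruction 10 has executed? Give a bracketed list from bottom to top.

[3, 9]

PUSH 2  -> 2
DUP     -> 2 2
GT      -> 0
POP     -> (empty)
PUSH 12 -> 12
PUSH -9 -> 12 -9
SWAP    -> -9 12
NEG     -> -9 -12
SUB     -> 3
PUSH 9  -> 3 9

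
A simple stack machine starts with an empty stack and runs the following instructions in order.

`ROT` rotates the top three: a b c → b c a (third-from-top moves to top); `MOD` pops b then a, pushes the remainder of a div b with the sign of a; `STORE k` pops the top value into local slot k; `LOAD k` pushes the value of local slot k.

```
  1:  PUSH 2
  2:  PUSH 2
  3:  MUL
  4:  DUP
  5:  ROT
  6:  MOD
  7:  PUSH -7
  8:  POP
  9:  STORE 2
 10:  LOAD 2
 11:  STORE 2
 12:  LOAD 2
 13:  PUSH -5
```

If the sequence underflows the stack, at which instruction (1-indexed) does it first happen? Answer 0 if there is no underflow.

5

PUSH 2  2
PUSH 2  2 2
MUL     4
DUP     4 4
ROT  — needs 3 operands, stack has 2 → underflow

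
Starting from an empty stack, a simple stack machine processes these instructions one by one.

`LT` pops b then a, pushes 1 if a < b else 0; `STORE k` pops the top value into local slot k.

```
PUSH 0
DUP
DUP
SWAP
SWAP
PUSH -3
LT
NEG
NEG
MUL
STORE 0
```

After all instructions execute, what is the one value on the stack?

PUSH 0  -> 0
DUP     -> 0 0
DUP     -> 0 0 0
SWAP    -> 0 0 0
SWAP    -> 0 0 0
PUSH -3 -> 0 0 0 -3
LT      -> 0 0 0
NEG     -> 0 0 0
NEG     -> 0 0 0
MUL     -> 0 0
STORE 0 -> 0

0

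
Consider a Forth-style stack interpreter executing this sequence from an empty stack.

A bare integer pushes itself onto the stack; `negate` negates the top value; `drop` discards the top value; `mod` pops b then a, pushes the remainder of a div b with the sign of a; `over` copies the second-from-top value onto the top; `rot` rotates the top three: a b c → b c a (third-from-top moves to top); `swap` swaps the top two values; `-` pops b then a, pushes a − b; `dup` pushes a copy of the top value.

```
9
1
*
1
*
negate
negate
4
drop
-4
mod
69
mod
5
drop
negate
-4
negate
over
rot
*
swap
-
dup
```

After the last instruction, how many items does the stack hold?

2

9      → 9
1      → 9 1
*      → 9
1      → 9 1
*      → 9
negate → -9
negate → 9
4      → 9 4
drop   → 9
-4     → 9 -4
mod    → 1
69     → 1 69
mod    → 1
5      → 1 5
drop   → 1
negate → -1
-4     → -1 -4
negate → -1 4
over   → -1 4 -1
rot    → 4 -1 -1
*      → 4 1
swap   → 1 4
-      → -3
dup    → -3 -3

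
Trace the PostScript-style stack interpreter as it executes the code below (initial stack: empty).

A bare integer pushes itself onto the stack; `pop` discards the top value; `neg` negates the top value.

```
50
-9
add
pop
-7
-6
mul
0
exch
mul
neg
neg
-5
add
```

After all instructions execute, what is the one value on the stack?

-5

50   → [50]
-9   → [50, -9]
add  → [41]
pop  → []
-7   → [-7]
-6   → [-7, -6]
mul  → [42]
0    → [42, 0]
exch → [0, 42]
mul  → [0]
neg  → [0]
neg  → [0]
-5   → [0, -5]
add  → [-5]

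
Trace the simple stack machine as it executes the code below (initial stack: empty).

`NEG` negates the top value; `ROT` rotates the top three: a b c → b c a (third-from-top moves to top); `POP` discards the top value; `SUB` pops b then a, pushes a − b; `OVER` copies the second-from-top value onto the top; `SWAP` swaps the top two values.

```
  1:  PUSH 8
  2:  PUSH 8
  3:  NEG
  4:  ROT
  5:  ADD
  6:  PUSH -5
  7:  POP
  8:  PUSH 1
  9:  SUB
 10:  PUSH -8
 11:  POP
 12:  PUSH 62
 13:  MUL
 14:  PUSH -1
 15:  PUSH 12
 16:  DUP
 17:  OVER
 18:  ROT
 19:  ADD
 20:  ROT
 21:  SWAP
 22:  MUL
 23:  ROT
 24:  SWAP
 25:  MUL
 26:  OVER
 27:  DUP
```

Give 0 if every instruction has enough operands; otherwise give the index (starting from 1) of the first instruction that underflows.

4

PUSH 8 -> 8
PUSH 8 -> 8 8
NEG    -> 8 -8
ROT  — needs 3 operands, stack has 2 → underflow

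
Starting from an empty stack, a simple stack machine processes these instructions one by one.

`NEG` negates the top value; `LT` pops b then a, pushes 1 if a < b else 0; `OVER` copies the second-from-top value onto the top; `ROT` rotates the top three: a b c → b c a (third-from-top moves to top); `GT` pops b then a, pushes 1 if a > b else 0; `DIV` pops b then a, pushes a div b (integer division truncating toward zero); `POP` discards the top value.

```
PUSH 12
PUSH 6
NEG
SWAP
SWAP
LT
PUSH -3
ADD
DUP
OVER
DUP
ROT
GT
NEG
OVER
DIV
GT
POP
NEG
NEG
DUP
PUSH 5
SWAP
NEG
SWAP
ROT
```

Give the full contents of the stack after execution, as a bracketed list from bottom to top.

[3, 5, -3]

PUSH 12 -> [12]
PUSH 6  -> [12, 6]
NEG     -> [12, -6]
SWAP    -> [-6, 12]
SWAP    -> [12, -6]
LT      -> [0]
PUSH -3 -> [0, -3]
ADD     -> [-3]
DUP     -> [-3, -3]
OVER    -> [-3, -3, -3]
DUP     -> [-3, -3, -3, -3]
ROT     -> [-3, -3, -3, -3]
GT      -> [-3, -3, 0]
NEG     -> [-3, -3, 0]
OVER    -> [-3, -3, 0, -3]
DIV     -> [-3, -3, 0]
GT      -> [-3, 0]
POP     -> [-3]
NEG     -> [3]
NEG     -> [-3]
DUP     -> [-3, -3]
PUSH 5  -> [-3, -3, 5]
SWAP    -> [-3, 5, -3]
NEG     -> [-3, 5, 3]
SWAP    -> [-3, 3, 5]
ROT     -> [3, 5, -3]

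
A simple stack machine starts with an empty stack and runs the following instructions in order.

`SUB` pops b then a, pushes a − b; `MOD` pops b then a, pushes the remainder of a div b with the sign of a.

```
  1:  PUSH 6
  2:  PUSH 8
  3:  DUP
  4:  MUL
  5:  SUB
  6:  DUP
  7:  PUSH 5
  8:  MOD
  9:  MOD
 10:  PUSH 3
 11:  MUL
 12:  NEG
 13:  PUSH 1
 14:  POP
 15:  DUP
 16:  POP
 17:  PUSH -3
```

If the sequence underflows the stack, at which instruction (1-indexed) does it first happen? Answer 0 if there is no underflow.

PUSH 6  → [6]
PUSH 8  → [6, 8]
DUP     → [6, 8, 8]
MUL     → [6, 64]
SUB     → [-58]
DUP     → [-58, -58]
PUSH 5  → [-58, -58, 5]
MOD     → [-58, -3]
MOD     → [-1]
PUSH 3  → [-1, 3]
MUL     → [-3]
NEG     → [3]
PUSH 1  → [3, 1]
POP     → [3]
DUP     → [3, 3]
POP     → [3]
PUSH -3 → [3, -3]

0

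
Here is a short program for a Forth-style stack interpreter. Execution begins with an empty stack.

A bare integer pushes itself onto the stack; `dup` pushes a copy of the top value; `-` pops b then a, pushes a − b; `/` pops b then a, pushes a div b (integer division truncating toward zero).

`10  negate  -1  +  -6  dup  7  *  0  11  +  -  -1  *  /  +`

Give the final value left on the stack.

-11

10      10
negate  -10
-1      -10 -1
+       -11
-6      -11 -6
dup     -11 -6 -6
7       -11 -6 -6 7
*       -11 -6 -42
0       -11 -6 -42 0
11      -11 -6 -42 0 11
+       -11 -6 -42 11
-       -11 -6 -53
-1      -11 -6 -53 -1
*       -11 -6 53
/       -11 0
+       -11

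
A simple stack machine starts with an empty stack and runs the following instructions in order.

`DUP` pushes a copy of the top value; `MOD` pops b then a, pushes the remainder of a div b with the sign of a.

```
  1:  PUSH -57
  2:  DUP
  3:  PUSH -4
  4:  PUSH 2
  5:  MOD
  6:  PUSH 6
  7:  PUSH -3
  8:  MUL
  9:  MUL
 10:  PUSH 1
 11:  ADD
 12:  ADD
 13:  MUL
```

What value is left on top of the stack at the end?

PUSH -57 -> [-57]
DUP      -> [-57, -57]
PUSH -4  -> [-57, -57, -4]
PUSH 2   -> [-57, -57, -4, 2]
MOD      -> [-57, -57, 0]
PUSH 6   -> [-57, -57, 0, 6]
PUSH -3  -> [-57, -57, 0, 6, -3]
MUL      -> [-57, -57, 0, -18]
MUL      -> [-57, -57, 0]
PUSH 1   -> [-57, -57, 0, 1]
ADD      -> [-57, -57, 1]
ADD      -> [-57, -56]
MUL      -> [3192]

3192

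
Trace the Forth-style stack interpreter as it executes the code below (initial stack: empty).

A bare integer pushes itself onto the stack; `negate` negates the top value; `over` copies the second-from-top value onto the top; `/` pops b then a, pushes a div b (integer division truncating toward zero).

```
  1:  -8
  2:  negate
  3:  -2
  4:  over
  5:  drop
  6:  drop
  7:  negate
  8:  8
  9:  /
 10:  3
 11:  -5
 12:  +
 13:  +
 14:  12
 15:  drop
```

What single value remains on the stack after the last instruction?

-3

-8     -> [-8]
negate -> [8]
-2     -> [8, -2]
over   -> [8, -2, 8]
drop   -> [8, -2]
drop   -> [8]
negate -> [-8]
8      -> [-8, 8]
/      -> [-1]
3      -> [-1, 3]
-5     -> [-1, 3, -5]
+      -> [-1, -2]
+      -> [-3]
12     -> [-3, 12]
drop   -> [-3]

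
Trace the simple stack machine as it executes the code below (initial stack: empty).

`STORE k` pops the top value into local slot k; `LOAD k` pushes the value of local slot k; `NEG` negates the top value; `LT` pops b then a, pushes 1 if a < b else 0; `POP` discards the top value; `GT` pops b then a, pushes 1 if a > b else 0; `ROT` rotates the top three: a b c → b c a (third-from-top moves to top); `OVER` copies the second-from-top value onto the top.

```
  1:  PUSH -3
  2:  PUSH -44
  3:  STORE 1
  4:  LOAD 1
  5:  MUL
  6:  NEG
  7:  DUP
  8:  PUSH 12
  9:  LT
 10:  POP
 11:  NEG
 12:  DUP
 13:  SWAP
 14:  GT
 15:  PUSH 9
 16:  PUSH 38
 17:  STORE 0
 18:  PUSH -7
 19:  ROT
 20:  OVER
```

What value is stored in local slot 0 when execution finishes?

38

PUSH -3  : -3
PUSH -44 : -3 -44
STORE 1  : -3
LOAD 1   : -3 -44
MUL      : 132
NEG      : -132
DUP      : -132 -132
PUSH 12  : -132 -132 12
LT       : -132 1
POP      : -132
NEG      : 132
DUP      : 132 132
SWAP     : 132 132
GT       : 0
PUSH 9   : 0 9
PUSH 38  : 0 9 38
STORE 0  : 0 9
PUSH -7  : 0 9 -7
ROT      : 9 -7 0
OVER     : 9 -7 0 -7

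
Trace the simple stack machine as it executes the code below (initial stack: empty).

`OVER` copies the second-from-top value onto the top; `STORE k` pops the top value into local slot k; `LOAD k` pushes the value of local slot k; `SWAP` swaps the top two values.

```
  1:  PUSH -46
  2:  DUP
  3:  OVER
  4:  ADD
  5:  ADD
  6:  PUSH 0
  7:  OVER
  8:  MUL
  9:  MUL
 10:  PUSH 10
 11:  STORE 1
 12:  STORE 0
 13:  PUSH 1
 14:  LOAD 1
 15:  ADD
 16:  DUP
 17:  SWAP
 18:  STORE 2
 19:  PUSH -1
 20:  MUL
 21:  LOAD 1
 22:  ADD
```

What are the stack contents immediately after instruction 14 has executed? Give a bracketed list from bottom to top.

[1, 10]

PUSH -46 -> [-46]
DUP      -> [-46, -46]
OVER     -> [-46, -46, -46]
ADD      -> [-46, -92]
ADD      -> [-138]
PUSH 0   -> [-138, 0]
OVER     -> [-138, 0, -138]
MUL      -> [-138, 0]
MUL      -> [0]
PUSH 10  -> [0, 10]
STORE 1  -> [0]
STORE 0  -> []
PUSH 1   -> [1]
LOAD 1   -> [1, 10]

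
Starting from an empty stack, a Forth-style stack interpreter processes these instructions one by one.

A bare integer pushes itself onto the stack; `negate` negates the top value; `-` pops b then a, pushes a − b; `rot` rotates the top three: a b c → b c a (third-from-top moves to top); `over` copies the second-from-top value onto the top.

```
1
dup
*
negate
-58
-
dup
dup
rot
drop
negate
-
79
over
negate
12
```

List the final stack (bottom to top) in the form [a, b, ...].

[114, 79, -114, 12]

1      : [1]
dup    : [1, 1]
*      : [1]
negate : [-1]
-58    : [-1, -58]
-      : [57]
dup    : [57, 57]
dup    : [57, 57, 57]
rot    : [57, 57, 57]
drop   : [57, 57]
negate : [57, -57]
-      : [114]
79     : [114, 79]
over   : [114, 79, 114]
negate : [114, 79, -114]
12     : [114, 79, -114, 12]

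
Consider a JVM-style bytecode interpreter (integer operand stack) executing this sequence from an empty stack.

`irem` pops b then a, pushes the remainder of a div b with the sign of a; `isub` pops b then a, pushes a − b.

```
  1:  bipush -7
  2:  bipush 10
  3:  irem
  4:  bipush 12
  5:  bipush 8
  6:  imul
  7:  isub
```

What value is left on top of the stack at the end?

-103

bipush -7 → [-7]
bipush 10 → [-7, 10]
irem      → [-7]
bipush 12 → [-7, 12]
bipush 8  → [-7, 12, 8]
imul      → [-7, 96]
isub      → [-103]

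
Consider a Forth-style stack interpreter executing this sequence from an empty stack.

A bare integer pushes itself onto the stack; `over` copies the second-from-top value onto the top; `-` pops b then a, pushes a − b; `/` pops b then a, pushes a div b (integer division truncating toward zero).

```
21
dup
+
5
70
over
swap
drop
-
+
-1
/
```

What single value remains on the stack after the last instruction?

-42

21   : 21
dup  : 21 21
+    : 42
5    : 42 5
70   : 42 5 70
over : 42 5 70 5
swap : 42 5 5 70
drop : 42 5 5
-    : 42 0
+    : 42
-1   : 42 -1
/    : -42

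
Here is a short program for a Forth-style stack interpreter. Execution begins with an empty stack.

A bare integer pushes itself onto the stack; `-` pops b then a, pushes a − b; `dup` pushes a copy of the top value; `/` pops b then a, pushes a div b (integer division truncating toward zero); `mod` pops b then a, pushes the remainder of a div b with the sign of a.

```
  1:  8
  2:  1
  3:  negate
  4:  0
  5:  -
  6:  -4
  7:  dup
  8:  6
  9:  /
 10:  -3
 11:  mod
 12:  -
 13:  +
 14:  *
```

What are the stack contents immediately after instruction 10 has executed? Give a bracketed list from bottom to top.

[8, -1, -4, 0, -3]

8      : [8]
1      : [8, 1]
negate : [8, -1]
0      : [8, -1, 0]
-      : [8, -1]
-4     : [8, -1, -4]
dup    : [8, -1, -4, -4]
6      : [8, -1, -4, -4, 6]
/      : [8, -1, -4, 0]
-3     : [8, -1, -4, 0, -3]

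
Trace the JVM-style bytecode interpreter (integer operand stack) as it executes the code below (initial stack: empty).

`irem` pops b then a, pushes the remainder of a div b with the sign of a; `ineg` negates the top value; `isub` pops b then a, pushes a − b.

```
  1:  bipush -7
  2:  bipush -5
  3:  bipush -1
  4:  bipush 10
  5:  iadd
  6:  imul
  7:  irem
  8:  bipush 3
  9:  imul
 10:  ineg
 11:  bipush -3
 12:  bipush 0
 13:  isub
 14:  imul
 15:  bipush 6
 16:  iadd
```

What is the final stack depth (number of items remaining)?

bipush -7 : -7
bipush -5 : -7 -5
bipush -1 : -7 -5 -1
bipush 10 : -7 -5 -1 10
iadd      : -7 -5 9
imul      : -7 -45
irem      : -7
bipush 3  : -7 3
imul      : -21
ineg      : 21
bipush -3 : 21 -3
bipush 0  : 21 -3 0
isub      : 21 -3
imul      : -63
bipush 6  : -63 6
iadd      : -57

1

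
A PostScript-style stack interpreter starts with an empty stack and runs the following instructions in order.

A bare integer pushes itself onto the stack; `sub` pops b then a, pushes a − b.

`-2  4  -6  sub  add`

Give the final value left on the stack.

-2  -> -2
4   -> -2 4
-6  -> -2 4 -6
sub -> -2 10
add -> 8

8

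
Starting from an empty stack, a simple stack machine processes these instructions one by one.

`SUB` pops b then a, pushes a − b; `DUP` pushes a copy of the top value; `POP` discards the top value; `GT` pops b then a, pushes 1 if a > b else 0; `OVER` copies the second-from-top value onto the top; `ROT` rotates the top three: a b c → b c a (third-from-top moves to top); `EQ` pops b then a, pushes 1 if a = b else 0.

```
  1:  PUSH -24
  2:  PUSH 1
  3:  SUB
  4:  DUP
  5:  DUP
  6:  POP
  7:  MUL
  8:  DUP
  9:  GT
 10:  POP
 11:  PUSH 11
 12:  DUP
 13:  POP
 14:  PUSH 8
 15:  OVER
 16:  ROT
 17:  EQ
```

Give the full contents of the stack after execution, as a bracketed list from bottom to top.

[8, 1]

PUSH -24 → [-24]
PUSH 1   → [-24, 1]
SUB      → [-25]
DUP      → [-25, -25]
DUP      → [-25, -25, -25]
POP      → [-25, -25]
MUL      → [625]
DUP      → [625, 625]
GT       → [0]
POP      → []
PUSH 11  → [11]
DUP      → [11, 11]
POP      → [11]
PUSH 8   → [11, 8]
OVER     → [11, 8, 11]
ROT      → [8, 11, 11]
EQ       → [8, 1]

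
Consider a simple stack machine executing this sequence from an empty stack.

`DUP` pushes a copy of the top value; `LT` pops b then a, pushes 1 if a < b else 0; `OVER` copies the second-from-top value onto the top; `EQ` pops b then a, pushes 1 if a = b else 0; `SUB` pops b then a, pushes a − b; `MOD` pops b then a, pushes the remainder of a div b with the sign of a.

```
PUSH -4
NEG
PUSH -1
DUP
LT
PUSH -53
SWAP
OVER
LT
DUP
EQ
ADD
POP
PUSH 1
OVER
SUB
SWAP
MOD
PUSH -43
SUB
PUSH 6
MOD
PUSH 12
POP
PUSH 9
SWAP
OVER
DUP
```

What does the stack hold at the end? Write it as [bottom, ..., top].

[9, 4, 9, 9]

PUSH -4  → [-4]
NEG      → [4]
PUSH -1  → [4, -1]
DUP      → [4, -1, -1]
LT       → [4, 0]
PUSH -53 → [4, 0, -53]
SWAP     → [4, -53, 0]
OVER     → [4, -53, 0, -53]
LT       → [4, -53, 0]
DUP      → [4, -53, 0, 0]
EQ       → [4, -53, 1]
ADD      → [4, -52]
POP      → [4]
PUSH 1   → [4, 1]
OVER     → [4, 1, 4]
SUB      → [4, -3]
SWAP     → [-3, 4]
MOD      → [-3]
PUSH -43 → [-3, -43]
SUB      → [40]
PUSH 6   → [40, 6]
MOD      → [4]
PUSH 12  → [4, 12]
POP      → [4]
PUSH 9   → [4, 9]
SWAP     → [9, 4]
OVER     → [9, 4, 9]
DUP      → [9, 4, 9, 9]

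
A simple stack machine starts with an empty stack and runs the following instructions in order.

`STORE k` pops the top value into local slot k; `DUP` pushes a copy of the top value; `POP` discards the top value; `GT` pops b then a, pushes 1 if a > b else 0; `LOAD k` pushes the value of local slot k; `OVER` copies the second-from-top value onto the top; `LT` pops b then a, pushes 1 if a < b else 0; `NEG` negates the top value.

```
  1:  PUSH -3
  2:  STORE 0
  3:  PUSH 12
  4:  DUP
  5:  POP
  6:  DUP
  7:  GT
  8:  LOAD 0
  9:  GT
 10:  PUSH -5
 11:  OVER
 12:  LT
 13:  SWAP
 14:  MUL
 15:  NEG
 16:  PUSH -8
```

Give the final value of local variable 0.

-3

PUSH -3  -3
STORE 0  (empty)
PUSH 12  12
DUP      12 12
POP      12
DUP      12 12
GT       0
LOAD 0   0 -3
GT       1
PUSH -5  1 -5
OVER     1 -5 1
LT       1 1
SWAP     1 1
MUL      1
NEG      -1
PUSH -8  -1 -8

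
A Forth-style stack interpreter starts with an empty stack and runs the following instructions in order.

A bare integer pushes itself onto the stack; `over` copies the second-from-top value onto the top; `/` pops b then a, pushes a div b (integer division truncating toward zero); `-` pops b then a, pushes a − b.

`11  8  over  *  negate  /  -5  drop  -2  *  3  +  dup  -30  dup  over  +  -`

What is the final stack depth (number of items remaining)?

11     -> [11]
8      -> [11, 8]
over   -> [11, 8, 11]
*      -> [11, 88]
negate -> [11, -88]
/      -> [0]
-5     -> [0, -5]
drop   -> [0]
-2     -> [0, -2]
*      -> [0]
3      -> [0, 3]
+      -> [3]
dup    -> [3, 3]
-30    -> [3, 3, -30]
dup    -> [3, 3, -30, -30]
over   -> [3, 3, -30, -30, -30]
+      -> [3, 3, -30, -60]
-      -> [3, 3, 30]

3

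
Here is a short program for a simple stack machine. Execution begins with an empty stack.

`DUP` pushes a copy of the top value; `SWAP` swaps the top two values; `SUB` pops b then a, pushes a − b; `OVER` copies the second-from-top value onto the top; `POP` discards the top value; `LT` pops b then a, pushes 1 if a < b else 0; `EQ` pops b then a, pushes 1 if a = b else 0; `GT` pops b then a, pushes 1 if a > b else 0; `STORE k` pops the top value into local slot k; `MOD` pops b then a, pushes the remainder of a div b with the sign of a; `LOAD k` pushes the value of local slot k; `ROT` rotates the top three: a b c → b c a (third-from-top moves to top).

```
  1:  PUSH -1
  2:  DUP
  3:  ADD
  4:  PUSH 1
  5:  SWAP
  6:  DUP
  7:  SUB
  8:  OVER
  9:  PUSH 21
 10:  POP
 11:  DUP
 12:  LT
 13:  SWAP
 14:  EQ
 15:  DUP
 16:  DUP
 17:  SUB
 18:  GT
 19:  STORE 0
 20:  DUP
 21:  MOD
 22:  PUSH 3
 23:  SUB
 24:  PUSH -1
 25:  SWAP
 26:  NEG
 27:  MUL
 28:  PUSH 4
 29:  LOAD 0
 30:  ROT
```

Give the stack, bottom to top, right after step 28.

[-3, 4]

PUSH -1  -1
DUP      -1 -1
ADD      -2
PUSH 1   -2 1
SWAP     1 -2
DUP      1 -2 -2
SUB      1 0
OVER     1 0 1
PUSH 21  1 0 1 21
POP      1 0 1
DUP      1 0 1 1
LT       1 0 0
SWAP     1 0 0
EQ       1 1
DUP      1 1 1
DUP      1 1 1 1
SUB      1 1 0
GT       1 1
STORE 0  1
DUP      1 1
MOD      0
PUSH 3   0 3
SUB      -3
PUSH -1  -3 -1
SWAP     -1 -3
NEG      -1 3
MUL      -3
PUSH 4   -3 4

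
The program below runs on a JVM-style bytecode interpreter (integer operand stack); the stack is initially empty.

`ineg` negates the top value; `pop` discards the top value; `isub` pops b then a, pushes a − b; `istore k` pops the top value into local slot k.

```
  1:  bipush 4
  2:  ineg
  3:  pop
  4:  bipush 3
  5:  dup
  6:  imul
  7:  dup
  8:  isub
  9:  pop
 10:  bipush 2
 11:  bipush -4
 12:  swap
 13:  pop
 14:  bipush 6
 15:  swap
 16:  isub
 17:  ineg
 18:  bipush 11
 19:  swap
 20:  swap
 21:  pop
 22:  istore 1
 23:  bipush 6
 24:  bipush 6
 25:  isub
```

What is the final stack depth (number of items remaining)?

1

bipush 4  -> 4
ineg      -> -4
pop       -> (empty)
bipush 3  -> 3
dup       -> 3 3
imul      -> 9
dup       -> 9 9
isub      -> 0
pop       -> (empty)
bipush 2  -> 2
bipush -4 -> 2 -4
swap      -> -4 2
pop       -> -4
bipush 6  -> -4 6
swap      -> 6 -4
isub      -> 10
ineg      -> -10
bipush 11 -> -10 11
swap      -> 11 -10
swap      -> -10 11
pop       -> -10
istore 1  -> (empty)
bipush 6  -> 6
bipush 6  -> 6 6
isub      -> 0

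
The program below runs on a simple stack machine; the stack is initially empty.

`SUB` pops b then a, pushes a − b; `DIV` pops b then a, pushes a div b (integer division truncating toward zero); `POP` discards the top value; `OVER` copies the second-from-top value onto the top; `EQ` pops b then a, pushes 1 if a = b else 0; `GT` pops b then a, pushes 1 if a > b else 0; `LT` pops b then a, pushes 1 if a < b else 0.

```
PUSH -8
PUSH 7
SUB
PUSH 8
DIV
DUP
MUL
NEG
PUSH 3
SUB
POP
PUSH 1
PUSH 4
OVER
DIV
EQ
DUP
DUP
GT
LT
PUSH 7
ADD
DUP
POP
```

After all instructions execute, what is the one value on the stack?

7

PUSH -8  -8
PUSH 7   -8 7
SUB      -15
PUSH 8   -15 8
DIV      -1
DUP      -1 -1
MUL      1
NEG      -1
PUSH 3   -1 3
SUB      -4
POP      (empty)
PUSH 1   1
PUSH 4   1 4
OVER     1 4 1
DIV      1 4
EQ       0
DUP      0 0
DUP      0 0 0
GT       0 0
LT       0
PUSH 7   0 7
ADD      7
DUP      7 7
POP      7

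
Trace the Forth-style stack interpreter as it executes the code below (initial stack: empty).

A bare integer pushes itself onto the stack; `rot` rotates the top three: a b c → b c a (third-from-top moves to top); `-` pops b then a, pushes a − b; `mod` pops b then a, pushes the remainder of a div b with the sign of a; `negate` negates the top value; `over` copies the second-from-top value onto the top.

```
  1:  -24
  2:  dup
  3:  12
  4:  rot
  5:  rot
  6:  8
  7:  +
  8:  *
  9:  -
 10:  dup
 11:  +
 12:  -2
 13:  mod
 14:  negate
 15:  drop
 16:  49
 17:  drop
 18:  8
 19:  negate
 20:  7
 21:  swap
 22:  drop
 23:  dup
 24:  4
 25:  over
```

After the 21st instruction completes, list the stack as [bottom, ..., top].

-24    → [-24]
dup    → [-24, -24]
12     → [-24, -24, 12]
rot    → [-24, 12, -24]
rot    → [12, -24, -24]
8      → [12, -24, -24, 8]
+      → [12, -24, -16]
*      → [12, 384]
-      → [-372]
dup    → [-372, -372]
+      → [-744]
-2     → [-744, -2]
mod    → [0]
negate → [0]
drop   → []
49     → [49]
drop   → []
8      → [8]
negate → [-8]
7      → [-8, 7]
swap   → [7, -8]

[7, -8]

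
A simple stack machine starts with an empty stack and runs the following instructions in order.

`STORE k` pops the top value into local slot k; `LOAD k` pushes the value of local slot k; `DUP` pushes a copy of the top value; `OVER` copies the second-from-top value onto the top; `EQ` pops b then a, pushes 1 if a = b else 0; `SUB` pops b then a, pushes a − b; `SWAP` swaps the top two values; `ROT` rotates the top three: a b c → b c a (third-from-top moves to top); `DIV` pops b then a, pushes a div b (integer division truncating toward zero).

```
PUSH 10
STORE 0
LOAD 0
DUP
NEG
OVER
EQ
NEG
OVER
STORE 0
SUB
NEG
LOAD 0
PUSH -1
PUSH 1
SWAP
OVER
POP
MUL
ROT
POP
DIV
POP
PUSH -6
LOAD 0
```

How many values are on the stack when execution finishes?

PUSH 10 : 10
STORE 0 : (empty)
LOAD 0  : 10
DUP     : 10 10
NEG     : 10 -10
OVER    : 10 -10 10
EQ      : 10 0
NEG     : 10 0
OVER    : 10 0 10
STORE 0 : 10 0
SUB     : 10
NEG     : -10
LOAD 0  : -10 10
PUSH -1 : -10 10 -1
PUSH 1  : -10 10 -1 1
SWAP    : -10 10 1 -1
OVER    : -10 10 1 -1 1
POP     : -10 10 1 -1
MUL     : -10 10 -1
ROT     : 10 -1 -10
POP     : 10 -1
DIV     : -10
POP     : (empty)
PUSH -6 : -6
LOAD 0  : -6 10

2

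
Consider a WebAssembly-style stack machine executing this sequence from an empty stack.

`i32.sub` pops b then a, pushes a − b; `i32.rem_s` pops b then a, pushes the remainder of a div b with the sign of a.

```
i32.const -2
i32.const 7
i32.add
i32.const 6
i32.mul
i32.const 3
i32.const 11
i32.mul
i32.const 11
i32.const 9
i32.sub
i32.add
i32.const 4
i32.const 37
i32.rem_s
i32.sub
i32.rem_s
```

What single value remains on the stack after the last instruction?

30

i32.const -2 -> -2
i32.const 7  -> -2 7
i32.add      -> 5
i32.const 6  -> 5 6
i32.mul      -> 30
i32.const 3  -> 30 3
i32.const 11 -> 30 3 11
i32.mul      -> 30 33
i32.const 11 -> 30 33 11
i32.const 9  -> 30 33 11 9
i32.sub      -> 30 33 2
i32.add      -> 30 35
i32.const 4  -> 30 35 4
i32.const 37 -> 30 35 4 37
i32.rem_s    -> 30 35 4
i32.sub      -> 30 31
i32.rem_s    -> 30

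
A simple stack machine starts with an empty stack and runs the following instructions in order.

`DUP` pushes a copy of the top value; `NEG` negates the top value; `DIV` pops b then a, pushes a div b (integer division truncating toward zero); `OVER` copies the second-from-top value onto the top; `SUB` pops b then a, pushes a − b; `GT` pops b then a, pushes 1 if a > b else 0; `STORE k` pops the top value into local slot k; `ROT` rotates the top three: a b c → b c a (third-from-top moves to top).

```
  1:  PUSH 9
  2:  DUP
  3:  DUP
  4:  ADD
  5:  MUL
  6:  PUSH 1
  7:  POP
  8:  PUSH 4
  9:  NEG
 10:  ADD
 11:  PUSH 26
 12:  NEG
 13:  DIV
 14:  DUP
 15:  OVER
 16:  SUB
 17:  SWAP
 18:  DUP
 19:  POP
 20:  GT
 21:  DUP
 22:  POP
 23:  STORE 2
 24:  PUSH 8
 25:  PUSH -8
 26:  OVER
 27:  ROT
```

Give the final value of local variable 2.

PUSH 9   9
DUP      9 9
DUP      9 9 9
ADD      9 18
MUL      162
PUSH 1   162 1
POP      162
PUSH 4   162 4
NEG      162 -4
ADD      158
PUSH 26  158 26
NEG      158 -26
DIV      -6
DUP      -6 -6
OVER     -6 -6 -6
SUB      -6 0
SWAP     0 -6
DUP      0 -6 -6
POP      0 -6
GT       1
DUP      1 1
POP      1
STORE 2  (empty)
PUSH 8   8
PUSH -8  8 -8
OVER     8 -8 8
ROT      -8 8 8

1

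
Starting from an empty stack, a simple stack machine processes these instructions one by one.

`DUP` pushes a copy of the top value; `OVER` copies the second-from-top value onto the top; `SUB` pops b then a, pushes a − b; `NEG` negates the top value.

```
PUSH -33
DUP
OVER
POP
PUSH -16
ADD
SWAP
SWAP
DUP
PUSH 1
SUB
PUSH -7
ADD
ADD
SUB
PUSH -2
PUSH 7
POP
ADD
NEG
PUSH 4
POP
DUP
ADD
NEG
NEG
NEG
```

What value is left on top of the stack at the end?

142

PUSH -33 -> [-33]
DUP      -> [-33, -33]
OVER     -> [-33, -33, -33]
POP      -> [-33, -33]
PUSH -16 -> [-33, -33, -16]
ADD      -> [-33, -49]
SWAP     -> [-49, -33]
SWAP     -> [-33, -49]
DUP      -> [-33, -49, -49]
PUSH 1   -> [-33, -49, -49, 1]
SUB      -> [-33, -49, -50]
PUSH -7  -> [-33, -49, -50, -7]
ADD      -> [-33, -49, -57]
ADD      -> [-33, -106]
SUB      -> [73]
PUSH -2  -> [73, -2]
PUSH 7   -> [73, -2, 7]
POP      -> [73, -2]
ADD      -> [71]
NEG      -> [-71]
PUSH 4   -> [-71, 4]
POP      -> [-71]
DUP      -> [-71, -71]
ADD      -> [-142]
NEG      -> [142]
NEG      -> [-142]
NEG      -> [142]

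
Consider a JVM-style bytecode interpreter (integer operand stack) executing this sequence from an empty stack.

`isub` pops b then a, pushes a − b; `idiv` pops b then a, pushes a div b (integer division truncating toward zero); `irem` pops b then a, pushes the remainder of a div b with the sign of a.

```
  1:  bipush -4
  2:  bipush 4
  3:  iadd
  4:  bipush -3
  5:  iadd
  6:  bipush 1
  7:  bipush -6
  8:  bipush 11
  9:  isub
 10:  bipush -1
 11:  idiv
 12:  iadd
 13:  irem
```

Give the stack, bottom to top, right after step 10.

bipush -4  -4
bipush 4   -4 4
iadd       0
bipush -3  0 -3
iadd       -3
bipush 1   -3 1
bipush -6  -3 1 -6
bipush 11  -3 1 -6 11
isub       -3 1 -17
bipush -1  -3 1 -17 -1

[-3, 1, -17, -1]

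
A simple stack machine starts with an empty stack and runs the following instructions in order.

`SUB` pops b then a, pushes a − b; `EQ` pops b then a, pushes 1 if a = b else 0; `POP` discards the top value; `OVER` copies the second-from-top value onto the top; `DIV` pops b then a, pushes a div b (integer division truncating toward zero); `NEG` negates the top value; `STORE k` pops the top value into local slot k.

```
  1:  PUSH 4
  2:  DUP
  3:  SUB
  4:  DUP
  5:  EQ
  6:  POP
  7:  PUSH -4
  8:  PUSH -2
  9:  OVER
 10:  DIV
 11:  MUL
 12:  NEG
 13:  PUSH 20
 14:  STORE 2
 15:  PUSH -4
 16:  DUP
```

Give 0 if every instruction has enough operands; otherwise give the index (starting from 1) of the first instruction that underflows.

PUSH 4  : 4
DUP     : 4 4
SUB     : 0
DUP     : 0 0
EQ      : 1
POP     : (empty)
PUSH -4 : -4
PUSH -2 : -4 -2
OVER    : -4 -2 -4
DIV     : -4 0
MUL     : 0
NEG     : 0
PUSH 20 : 0 20
STORE 2 : 0
PUSH -4 : 0 -4
DUP     : 0 -4 -4

0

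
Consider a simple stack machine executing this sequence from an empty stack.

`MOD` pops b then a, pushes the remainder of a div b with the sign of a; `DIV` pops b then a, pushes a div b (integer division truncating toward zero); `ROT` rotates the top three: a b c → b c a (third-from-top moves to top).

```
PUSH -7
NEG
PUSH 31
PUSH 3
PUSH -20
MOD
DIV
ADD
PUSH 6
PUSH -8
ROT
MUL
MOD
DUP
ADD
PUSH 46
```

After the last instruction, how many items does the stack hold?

PUSH -7   [-7]
NEG       [7]
PUSH 31   [7, 31]
PUSH 3    [7, 31, 3]
PUSH -20  [7, 31, 3, -20]
MOD       [7, 31, 3]
DIV       [7, 10]
ADD       [17]
PUSH 6    [17, 6]
PUSH -8   [17, 6, -8]
ROT       [6, -8, 17]
MUL       [6, -136]
MOD       [6]
DUP       [6, 6]
ADD       [12]
PUSH 46   [12, 46]

2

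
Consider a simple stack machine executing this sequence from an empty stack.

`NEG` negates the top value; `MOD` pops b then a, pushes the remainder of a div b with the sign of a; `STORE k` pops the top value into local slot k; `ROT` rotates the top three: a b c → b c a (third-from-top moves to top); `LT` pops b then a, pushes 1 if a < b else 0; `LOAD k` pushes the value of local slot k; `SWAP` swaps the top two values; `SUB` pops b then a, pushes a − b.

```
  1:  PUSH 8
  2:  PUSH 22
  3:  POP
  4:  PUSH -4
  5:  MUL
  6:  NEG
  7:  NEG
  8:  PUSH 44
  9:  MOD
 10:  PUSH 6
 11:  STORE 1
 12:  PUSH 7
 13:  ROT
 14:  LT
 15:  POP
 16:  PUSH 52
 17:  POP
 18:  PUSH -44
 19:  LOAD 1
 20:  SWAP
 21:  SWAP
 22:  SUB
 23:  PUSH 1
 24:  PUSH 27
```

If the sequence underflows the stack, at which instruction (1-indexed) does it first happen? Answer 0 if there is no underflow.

PUSH 8  → [8]
PUSH 22 → [8, 22]
POP     → [8]
PUSH -4 → [8, -4]
MUL     → [-32]
NEG     → [32]
NEG     → [-32]
PUSH 44 → [-32, 44]
MOD     → [-32]
PUSH 6  → [-32, 6]
STORE 1 → [-32]
PUSH 7  → [-32, 7]
ROT  — needs 3 operands, stack has 2 → underflow

13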